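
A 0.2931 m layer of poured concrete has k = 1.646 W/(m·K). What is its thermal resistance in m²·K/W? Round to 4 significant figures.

0.1781 m²·K/W

R = L/k = 0.2931/1.646 = 0.17807 m²·K/W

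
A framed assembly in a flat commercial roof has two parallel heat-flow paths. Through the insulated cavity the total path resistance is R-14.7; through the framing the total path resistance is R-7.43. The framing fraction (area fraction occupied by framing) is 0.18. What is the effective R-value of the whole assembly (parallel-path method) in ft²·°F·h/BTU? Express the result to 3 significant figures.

U_eff = 0.82/14.7 + 0.18/7.43 = 0.05578 + 0.02423 = 0.08001
R_eff = 1/U_eff = 12.5 ft²·°F·h/BTU

12.5 ft²·°F·h/BTU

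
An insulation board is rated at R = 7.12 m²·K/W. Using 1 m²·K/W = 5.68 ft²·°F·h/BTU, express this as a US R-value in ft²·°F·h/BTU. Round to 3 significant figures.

R_US = 7.12 × 5.68 = 40.44

40.4 ft²·°F·h/BTU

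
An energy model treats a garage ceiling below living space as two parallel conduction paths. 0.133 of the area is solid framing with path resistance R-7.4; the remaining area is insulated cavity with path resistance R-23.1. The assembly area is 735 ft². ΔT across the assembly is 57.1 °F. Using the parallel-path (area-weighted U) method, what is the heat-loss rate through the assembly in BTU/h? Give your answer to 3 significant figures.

U_eff = 0.867/23.1 + 0.133/7.4 = 0.03753 + 0.01797 = 0.05551
R_eff = 1/U_eff = 18.02 ft²·°F·h/BTU
Q = 735 × 57.1 / 18.02 = 2329 BTU/h

2330 BTU/h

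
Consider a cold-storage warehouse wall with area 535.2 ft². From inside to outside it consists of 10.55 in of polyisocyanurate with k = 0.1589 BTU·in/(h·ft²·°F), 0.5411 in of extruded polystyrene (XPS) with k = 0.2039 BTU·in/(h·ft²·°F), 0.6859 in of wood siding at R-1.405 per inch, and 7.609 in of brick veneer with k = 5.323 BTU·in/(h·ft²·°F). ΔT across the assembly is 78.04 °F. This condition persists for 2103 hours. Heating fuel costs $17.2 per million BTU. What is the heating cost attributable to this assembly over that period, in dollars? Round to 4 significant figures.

10.55/0.1589 = 66.394
0.5411/0.2039 = 2.6538
0.6859 × 1.405 = 0.96369
7.609/5.323 = 1.4295
R_total = 66.394 + 2.6538 + 0.96369 + 1.4295 = 71.441 ft²·°F·h/BTU
Q = 535.2 × 78.04 / 71.441 = 584.64 BTU/h
E = 584.64 × 2103 = 1229500 BTU
Cost = 1229500/10⁶ × 17.2 = $21.147

21.15 dollars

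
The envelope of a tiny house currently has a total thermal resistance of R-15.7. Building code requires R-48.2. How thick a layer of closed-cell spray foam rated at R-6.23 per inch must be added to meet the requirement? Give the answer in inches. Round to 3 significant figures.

5.22 in

ΔR = 48.2 − 15.7 = 32.5 ft²·°F·h/BTU
L = ΔR / (R/in) = 32.5/6.23 = 5.217 in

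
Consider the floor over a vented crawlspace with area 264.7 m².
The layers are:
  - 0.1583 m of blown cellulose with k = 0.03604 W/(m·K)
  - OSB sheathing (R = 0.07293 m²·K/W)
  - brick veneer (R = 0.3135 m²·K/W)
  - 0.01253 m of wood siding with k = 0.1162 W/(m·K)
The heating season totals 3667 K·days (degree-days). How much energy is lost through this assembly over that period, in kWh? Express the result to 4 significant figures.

0.1583/0.03604 = 4.3923
0.01253/0.1162 = 0.10783
R_total = 4.3923 + 0.07293 + 0.3135 + 0.10783 = 4.8866 m²·K/W
E = A × HDD × 24 / R / 1000 = 264.7 × 3667 × 24 / 4.8866 / 1000 = 4767.3 kWh

4767 kWh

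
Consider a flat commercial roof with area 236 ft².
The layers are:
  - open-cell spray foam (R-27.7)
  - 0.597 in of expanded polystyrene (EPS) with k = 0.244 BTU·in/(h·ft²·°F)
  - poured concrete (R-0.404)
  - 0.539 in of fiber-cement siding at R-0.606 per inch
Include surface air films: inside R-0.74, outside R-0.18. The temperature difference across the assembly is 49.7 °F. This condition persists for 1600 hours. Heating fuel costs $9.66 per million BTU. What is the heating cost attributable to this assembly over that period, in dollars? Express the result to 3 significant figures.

5.70 dollars

0.597/0.244 = 2.447
0.539 × 0.606 = 0.3266
R_total = 0.74 + 27.7 + 2.447 + 0.404 + 0.3266 + 0.18 = 31.8 ft²·°F·h/BTU
Q = 236 × 49.7 / 31.8 = 368.9 BTU/h
E = 368.9 × 1600 = 590200 BTU
Cost = 590200/10⁶ × 9.66 = $5.701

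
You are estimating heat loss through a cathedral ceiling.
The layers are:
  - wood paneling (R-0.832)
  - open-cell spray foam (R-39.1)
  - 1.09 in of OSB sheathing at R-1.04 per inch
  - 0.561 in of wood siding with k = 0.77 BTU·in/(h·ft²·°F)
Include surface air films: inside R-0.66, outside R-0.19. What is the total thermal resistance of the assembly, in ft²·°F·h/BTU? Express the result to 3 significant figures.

1.09 × 1.04 = 1.134
0.561/0.77 = 0.7286
R_total = 0.66 + 0.832 + 39.1 + 1.134 + 0.7286 + 0.19 = 42.64 ft²·°F·h/BTU

42.6 ft²·°F·h/BTU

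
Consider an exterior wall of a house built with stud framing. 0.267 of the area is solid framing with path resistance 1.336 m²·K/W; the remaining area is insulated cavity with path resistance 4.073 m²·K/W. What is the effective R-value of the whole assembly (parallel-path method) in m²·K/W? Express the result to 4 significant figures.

U_eff = 0.733/4.073 + 0.267/1.336 = 0.17997 + 0.19985 = 0.37982
R_eff = 1/U_eff = 2.6329 m²·K/W

2.633 m²·K/W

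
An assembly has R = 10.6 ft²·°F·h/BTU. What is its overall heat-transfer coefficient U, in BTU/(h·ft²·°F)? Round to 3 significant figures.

U = 1/R = 1/10.6 = 0.09434

0.0943 BTU/(h·ft²·°F)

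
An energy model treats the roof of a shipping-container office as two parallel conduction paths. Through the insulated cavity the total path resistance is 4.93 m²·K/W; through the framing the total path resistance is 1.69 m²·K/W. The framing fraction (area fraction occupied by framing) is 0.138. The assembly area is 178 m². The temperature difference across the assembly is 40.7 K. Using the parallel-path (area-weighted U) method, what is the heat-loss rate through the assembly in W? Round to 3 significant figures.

U_eff = 0.862/4.93 + 0.138/1.69 = 0.1748 + 0.08166 = 0.2565
R_eff = 1/U_eff = 3.899 m²·K/W
Q = 178 × 40.7 / 3.899 = 1858 W

1860 W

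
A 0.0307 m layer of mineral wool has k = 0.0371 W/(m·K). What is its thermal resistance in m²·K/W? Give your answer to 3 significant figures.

0.827 m²·K/W

R = L/k = 0.0307/0.0371 = 0.8275 m²·K/W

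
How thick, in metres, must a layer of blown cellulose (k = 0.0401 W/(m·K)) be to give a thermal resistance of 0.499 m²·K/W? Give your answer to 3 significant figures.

L = R·k = 0.499 × 0.0401 = 0.02001 m

0.0200 m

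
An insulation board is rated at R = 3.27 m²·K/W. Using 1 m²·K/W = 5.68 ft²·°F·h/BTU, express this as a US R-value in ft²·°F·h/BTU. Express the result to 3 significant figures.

18.6 ft²·°F·h/BTU

R_US = 3.27 × 5.68 = 18.57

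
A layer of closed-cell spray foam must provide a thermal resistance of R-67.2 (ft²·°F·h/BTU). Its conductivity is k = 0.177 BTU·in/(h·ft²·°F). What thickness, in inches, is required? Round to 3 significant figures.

L = R × k = 67.2 × 0.177 = 11.89 in

11.9 in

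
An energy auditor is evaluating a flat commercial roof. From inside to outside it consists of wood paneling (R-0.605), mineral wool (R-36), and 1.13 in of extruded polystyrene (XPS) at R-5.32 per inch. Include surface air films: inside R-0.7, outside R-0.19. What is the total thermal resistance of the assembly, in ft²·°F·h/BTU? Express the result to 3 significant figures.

43.5 ft²·°F·h/BTU

1.13 × 5.32 = 6.012
R_total = 0.7 + 0.605 + 36 + 6.012 + 0.19 = 43.51 ft²·°F·h/BTU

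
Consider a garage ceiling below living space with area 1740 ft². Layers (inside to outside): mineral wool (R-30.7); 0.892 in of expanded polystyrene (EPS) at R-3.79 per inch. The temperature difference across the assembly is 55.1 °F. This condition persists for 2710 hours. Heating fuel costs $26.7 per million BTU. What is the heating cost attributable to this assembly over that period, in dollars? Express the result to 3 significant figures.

204 dollars

0.892 × 3.79 = 3.381
R_total = 30.7 + 3.381 = 34.08 ft²·°F·h/BTU
Q = 1740 × 55.1 / 34.08 = 2813 BTU/h
E = 2813 × 2710 = 7624000 BTU
Cost = 7624000/10⁶ × 26.7 = $203.6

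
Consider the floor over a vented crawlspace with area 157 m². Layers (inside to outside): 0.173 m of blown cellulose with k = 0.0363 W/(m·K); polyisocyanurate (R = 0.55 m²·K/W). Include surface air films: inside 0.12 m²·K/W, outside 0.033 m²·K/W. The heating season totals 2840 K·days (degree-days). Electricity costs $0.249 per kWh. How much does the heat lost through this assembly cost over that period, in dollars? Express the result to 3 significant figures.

487 dollars

0.173/0.0363 = 4.766
R_total = 0.12 + 4.766 + 0.55 + 0.033 = 5.469 m²·K/W
E = A × HDD × 24 / R / 1000 = 157 × 2840 × 24 / 5.469 / 1000 = 1957 kWh
Cost = 1957 × 0.249 = $487.2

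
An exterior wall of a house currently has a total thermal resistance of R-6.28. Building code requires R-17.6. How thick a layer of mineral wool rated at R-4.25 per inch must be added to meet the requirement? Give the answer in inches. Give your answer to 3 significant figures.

ΔR = 17.6 − 6.28 = 11.32 ft²·°F·h/BTU
L = ΔR / (R/in) = 11.32/4.25 = 2.664 in

2.66 in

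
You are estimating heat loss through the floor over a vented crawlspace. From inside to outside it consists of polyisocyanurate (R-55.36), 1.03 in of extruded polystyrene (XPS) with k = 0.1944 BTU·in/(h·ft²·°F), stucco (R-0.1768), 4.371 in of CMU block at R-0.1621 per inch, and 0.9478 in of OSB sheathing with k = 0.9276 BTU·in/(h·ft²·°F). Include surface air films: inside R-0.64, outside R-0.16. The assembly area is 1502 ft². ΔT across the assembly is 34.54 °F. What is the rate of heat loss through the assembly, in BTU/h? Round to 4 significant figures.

1.03/0.1944 = 5.2984
4.371 × 0.1621 = 0.70854
0.9478/0.9276 = 1.0218
R_total = 0.64 + 55.36 + 5.2984 + 0.1768 + 0.70854 + 1.0218 + 0.16 = 63.365 ft²·°F·h/BTU
Q = A·ΔT/R = 1502 × 34.54 / 63.365 = 818.73 BTU/h

818.7 BTU/h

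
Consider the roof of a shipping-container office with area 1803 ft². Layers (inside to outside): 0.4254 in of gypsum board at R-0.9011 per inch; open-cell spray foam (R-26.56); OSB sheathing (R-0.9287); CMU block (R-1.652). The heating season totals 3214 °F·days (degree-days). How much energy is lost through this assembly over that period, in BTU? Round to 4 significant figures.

0.4254 × 0.9011 = 0.38333
R_total = 0.38333 + 26.56 + 0.9287 + 1.652 = 29.524 ft²·°F·h/BTU
E = A × HDD × 24 / R = 1803 × 3214 × 24 / 29.524 = 4710600 BTU

4711000 BTU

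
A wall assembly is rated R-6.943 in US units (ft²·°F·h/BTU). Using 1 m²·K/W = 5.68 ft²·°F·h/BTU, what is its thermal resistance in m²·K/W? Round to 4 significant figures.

1.222 m²·K/W

R_SI = 6.943/5.68 = 1.2224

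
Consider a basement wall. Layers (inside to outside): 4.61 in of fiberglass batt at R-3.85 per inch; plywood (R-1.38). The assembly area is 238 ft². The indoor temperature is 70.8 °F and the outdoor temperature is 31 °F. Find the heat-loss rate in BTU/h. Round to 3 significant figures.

495 BTU/h

4.61 × 3.85 = 17.75
R_total = 17.75 + 1.38 = 19.13 ft²·°F·h/BTU
Q = A·ΔT/R = 238 × (70.8 − 31) / 19.13 = 495.2 BTU/h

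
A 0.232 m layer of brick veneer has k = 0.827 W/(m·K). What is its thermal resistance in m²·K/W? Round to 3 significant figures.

0.281 m²·K/W

R = L/k = 0.232/0.827 = 0.2805 m²·K/W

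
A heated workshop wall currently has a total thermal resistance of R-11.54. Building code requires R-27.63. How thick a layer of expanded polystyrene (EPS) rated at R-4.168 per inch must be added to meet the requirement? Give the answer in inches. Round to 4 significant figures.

3.860 in

ΔR = 27.63 − 11.54 = 16.09 ft²·°F·h/BTU
L = ΔR / (R/in) = 16.09/4.168 = 3.8604 in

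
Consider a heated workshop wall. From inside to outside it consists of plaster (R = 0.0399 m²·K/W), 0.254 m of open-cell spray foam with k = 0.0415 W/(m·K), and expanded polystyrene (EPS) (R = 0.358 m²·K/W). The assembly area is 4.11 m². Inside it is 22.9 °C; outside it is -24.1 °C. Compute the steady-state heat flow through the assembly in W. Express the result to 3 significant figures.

0.254/0.0415 = 6.12
R_total = 0.0399 + 6.12 + 0.358 = 6.518 m²·K/W
Q = A·ΔT/R = 4.11 × (22.9 − (-24.1)) / 6.518 = 29.63 W

29.6 W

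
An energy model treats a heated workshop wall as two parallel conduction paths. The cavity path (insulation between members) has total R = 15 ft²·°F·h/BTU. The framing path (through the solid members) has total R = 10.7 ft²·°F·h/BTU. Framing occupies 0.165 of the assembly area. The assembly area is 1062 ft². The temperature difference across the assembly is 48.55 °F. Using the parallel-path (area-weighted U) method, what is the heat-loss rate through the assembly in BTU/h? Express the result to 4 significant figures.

U_eff = 0.835/15 + 0.165/10.7 = 0.055667 + 0.015421 = 0.071087
R_eff = 1/U_eff = 14.067 ft²·°F·h/BTU
Q = 1062 × 48.55 / 14.067 = 3665.3 BTU/h

3665 BTU/h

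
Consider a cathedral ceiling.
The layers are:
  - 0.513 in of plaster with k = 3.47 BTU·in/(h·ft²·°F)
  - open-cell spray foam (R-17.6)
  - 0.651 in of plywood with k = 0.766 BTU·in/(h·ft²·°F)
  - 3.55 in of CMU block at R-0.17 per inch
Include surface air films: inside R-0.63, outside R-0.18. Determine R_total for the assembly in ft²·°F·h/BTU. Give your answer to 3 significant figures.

0.513/3.47 = 0.1478
0.651/0.766 = 0.8499
3.55 × 0.17 = 0.6035
R_total = 0.63 + 0.1478 + 17.6 + 0.8499 + 0.6035 + 0.18 = 20.01 ft²·°F·h/BTU

20.0 ft²·°F·h/BTU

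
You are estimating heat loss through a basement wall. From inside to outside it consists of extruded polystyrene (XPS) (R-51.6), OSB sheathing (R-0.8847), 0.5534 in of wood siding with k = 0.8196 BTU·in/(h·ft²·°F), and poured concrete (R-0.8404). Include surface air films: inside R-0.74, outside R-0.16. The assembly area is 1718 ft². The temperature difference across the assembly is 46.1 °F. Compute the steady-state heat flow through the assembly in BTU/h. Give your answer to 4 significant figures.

0.5534/0.8196 = 0.67521
R_total = 0.74 + 51.6 + 0.8847 + 0.67521 + 0.8404 + 0.16 = 54.9 ft²·°F·h/BTU
Q = A·ΔT/R = 1718 × 46.1 / 54.9 = 1442.6 BTU/h

1443 BTU/h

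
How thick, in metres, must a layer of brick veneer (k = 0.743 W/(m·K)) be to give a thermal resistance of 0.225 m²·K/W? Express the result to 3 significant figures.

L = R·k = 0.225 × 0.743 = 0.1672 m

0.167 m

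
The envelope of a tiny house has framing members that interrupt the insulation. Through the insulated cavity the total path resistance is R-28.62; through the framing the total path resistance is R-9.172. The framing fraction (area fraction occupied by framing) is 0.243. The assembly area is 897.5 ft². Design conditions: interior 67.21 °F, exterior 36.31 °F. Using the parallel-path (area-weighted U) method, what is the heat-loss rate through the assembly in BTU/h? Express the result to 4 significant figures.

1468 BTU/h

U_eff = 0.757/28.62 + 0.243/9.172 = 0.02645 + 0.026494 = 0.052944
R_eff = 1/U_eff = 18.888 ft²·°F·h/BTU
Q = 897.5 × (67.21 − 36.31) / 18.888 = 1468.3 BTU/h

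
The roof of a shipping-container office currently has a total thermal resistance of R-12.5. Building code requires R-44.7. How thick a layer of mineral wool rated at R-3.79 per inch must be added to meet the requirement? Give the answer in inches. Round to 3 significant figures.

ΔR = 44.7 − 12.5 = 32.2 ft²·°F·h/BTU
L = ΔR / (R/in) = 32.2/3.79 = 8.496 in

8.50 in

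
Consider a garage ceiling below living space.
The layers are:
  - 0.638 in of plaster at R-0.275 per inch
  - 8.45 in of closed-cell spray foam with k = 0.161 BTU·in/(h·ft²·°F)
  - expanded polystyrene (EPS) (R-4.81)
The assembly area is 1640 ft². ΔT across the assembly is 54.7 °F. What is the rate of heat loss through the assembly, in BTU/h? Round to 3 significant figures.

0.638 × 0.275 = 0.1755
8.45/0.161 = 52.48
R_total = 0.1755 + 52.48 + 4.81 = 57.47 ft²·°F·h/BTU
Q = A·ΔT/R = 1640 × 54.7 / 57.47 = 1561 BTU/h

1560 BTU/h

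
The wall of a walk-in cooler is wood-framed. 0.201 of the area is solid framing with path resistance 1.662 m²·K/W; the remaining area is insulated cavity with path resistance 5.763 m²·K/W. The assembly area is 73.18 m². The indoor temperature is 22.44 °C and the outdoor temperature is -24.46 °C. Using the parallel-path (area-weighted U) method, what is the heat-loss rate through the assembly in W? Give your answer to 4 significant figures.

U_eff = 0.799/5.763 + 0.201/1.662 = 0.13864 + 0.12094 = 0.25958
R_eff = 1/U_eff = 3.8524 m²·K/W
Q = 73.18 × (22.44 − (-24.46)) / 3.8524 = 890.92 W

890.9 W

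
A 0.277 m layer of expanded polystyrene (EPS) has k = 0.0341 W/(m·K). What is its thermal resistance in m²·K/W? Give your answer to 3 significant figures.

R = L/k = 0.277/0.0341 = 8.123 m²·K/W

8.12 m²·K/W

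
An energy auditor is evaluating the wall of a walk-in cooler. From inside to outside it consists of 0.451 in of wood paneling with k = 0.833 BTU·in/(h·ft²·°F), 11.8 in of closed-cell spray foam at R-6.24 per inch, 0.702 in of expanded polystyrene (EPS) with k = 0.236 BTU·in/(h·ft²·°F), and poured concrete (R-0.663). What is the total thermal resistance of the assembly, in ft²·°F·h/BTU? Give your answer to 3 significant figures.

77.8 ft²·°F·h/BTU

0.451/0.833 = 0.5414
11.8 × 6.24 = 73.63
0.702/0.236 = 2.975
R_total = 0.5414 + 73.63 + 2.975 + 0.663 = 77.81 ft²·°F·h/BTU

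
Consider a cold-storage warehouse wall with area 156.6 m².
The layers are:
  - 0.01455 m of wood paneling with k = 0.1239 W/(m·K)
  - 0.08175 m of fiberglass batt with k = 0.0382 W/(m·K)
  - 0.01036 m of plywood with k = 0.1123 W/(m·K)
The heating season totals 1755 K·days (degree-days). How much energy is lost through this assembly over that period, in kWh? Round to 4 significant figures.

2807 kWh

0.01455/0.1239 = 0.11743
0.08175/0.0382 = 2.1401
0.01036/0.1123 = 0.092253
R_total = 0.11743 + 2.1401 + 0.092253 = 2.3497 m²·K/W
E = A × HDD × 24 / R / 1000 = 156.6 × 1755 × 24 / 2.3497 / 1000 = 2807.1 kWh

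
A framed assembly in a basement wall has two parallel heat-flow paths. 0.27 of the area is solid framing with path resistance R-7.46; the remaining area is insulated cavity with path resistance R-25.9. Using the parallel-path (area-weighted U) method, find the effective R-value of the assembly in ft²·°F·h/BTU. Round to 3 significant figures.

U_eff = 0.73/25.9 + 0.27/7.46 = 0.02819 + 0.03619 = 0.06438
R_eff = 1/U_eff = 15.53 ft²·°F·h/BTU

15.5 ft²·°F·h/BTU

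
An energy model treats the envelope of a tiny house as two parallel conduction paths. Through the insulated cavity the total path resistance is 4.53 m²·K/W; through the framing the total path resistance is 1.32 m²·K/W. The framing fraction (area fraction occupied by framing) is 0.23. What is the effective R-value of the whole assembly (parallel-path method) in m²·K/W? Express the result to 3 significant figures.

U_eff = 0.77/4.53 + 0.23/1.32 = 0.17 + 0.1742 = 0.3442
R_eff = 1/U_eff = 2.905 m²·K/W

2.91 m²·K/W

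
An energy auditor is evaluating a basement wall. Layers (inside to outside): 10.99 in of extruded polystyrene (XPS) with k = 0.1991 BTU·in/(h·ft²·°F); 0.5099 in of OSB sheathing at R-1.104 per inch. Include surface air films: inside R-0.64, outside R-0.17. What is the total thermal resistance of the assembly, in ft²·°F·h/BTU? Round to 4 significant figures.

56.57 ft²·°F·h/BTU

10.99/0.1991 = 55.198
0.5099 × 1.104 = 0.56293
R_total = 0.64 + 55.198 + 0.56293 + 0.17 = 56.571 ft²·°F·h/BTU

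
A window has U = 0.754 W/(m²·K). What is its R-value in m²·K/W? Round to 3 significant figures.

1.33 m²·K/W

R = 1/U = 1/0.754 = 1.326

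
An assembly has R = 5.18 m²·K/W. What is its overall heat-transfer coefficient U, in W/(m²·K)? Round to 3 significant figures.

0.193 W/(m²·K)

U = 1/R = 1/5.18 = 0.1931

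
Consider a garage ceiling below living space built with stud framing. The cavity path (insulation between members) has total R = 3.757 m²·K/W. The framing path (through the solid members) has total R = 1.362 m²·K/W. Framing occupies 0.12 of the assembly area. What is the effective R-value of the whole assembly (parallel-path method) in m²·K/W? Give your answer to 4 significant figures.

U_eff = 0.88/3.757 + 0.12/1.362 = 0.23423 + 0.088106 = 0.32234
R_eff = 1/U_eff = 3.1024 m²·K/W

3.102 m²·K/W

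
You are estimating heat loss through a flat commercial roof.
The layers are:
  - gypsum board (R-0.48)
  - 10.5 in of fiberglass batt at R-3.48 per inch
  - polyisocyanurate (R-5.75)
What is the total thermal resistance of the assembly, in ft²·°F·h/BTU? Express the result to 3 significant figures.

10.5 × 3.48 = 36.54
R_total = 0.48 + 36.54 + 5.75 = 42.77 ft²·°F·h/BTU

42.8 ft²·°F·h/BTU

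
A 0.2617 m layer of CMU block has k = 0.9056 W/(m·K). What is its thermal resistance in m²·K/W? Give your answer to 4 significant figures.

0.2890 m²·K/W

R = L/k = 0.2617/0.9056 = 0.28898 m²·K/W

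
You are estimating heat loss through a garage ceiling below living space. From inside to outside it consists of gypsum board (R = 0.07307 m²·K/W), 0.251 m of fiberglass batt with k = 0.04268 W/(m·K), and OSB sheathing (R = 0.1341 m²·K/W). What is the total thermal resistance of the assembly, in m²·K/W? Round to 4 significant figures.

6.088 m²·K/W

0.251/0.04268 = 5.881
R_total = 0.07307 + 5.881 + 0.1341 = 6.0881 m²·K/W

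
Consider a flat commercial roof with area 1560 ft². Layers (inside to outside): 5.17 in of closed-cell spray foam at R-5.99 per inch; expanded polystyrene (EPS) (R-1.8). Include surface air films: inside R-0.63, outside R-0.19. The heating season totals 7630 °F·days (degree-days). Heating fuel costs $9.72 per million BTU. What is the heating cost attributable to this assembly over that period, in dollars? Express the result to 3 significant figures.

82.7 dollars

5.17 × 5.99 = 30.97
R_total = 0.63 + 30.97 + 1.8 + 0.19 = 33.59 ft²·°F·h/BTU
E = A × HDD × 24 / R = 1560 × 7630 × 24 / 33.59 = 8505000 BTU
Cost = 8505000/10⁶ × 9.72 = $82.67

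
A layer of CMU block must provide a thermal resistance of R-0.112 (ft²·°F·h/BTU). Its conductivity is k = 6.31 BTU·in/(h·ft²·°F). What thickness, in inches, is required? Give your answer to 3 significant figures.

L = R × k = 0.112 × 6.31 = 0.7067 in

0.707 in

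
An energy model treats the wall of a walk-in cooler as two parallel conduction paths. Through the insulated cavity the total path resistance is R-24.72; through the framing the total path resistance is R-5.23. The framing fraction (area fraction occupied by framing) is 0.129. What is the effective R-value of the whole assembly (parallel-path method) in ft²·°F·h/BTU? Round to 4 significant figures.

16.69 ft²·°F·h/BTU

U_eff = 0.871/24.72 + 0.129/5.23 = 0.035235 + 0.024665 = 0.0599
R_eff = 1/U_eff = 16.694 ft²·°F·h/BTU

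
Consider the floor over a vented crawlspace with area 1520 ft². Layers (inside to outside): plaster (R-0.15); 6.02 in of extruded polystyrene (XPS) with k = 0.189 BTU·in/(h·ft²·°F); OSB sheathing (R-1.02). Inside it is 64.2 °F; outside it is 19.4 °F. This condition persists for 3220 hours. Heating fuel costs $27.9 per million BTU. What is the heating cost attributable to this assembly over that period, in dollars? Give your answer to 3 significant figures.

185 dollars

6.02/0.189 = 31.85
R_total = 0.15 + 31.85 + 1.02 = 33.02 ft²·°F·h/BTU
Q = 1520 × (64.2 − 19.4) / 33.02 = 2062 BTU/h
E = 2062 × 3220 = 6640000 BTU
Cost = 6640000/10⁶ × 27.9 = $185.3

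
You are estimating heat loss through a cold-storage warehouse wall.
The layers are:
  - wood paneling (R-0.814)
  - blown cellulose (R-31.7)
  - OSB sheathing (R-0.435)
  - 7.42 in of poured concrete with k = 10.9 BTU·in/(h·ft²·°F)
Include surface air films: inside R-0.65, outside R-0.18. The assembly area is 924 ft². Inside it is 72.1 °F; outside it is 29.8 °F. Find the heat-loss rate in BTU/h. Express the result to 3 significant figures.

1130 BTU/h

7.42/10.9 = 0.6807
R_total = 0.65 + 0.814 + 31.7 + 0.435 + 0.6807 + 0.18 = 34.46 ft²·°F·h/BTU
Q = A·ΔT/R = 924 × (72.1 − 29.8) / 34.46 = 1134 BTU/h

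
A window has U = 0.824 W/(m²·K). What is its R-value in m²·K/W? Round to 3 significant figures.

R = 1/U = 1/0.824 = 1.214

1.21 m²·K/W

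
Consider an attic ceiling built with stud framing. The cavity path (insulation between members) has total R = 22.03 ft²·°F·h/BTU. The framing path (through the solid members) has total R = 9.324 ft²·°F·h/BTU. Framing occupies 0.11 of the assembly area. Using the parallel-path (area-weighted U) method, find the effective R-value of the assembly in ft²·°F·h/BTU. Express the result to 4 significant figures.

U_eff = 0.89/22.03 + 0.11/9.324 = 0.040399 + 0.011798 = 0.052197
R_eff = 1/U_eff = 19.158 ft²·°F·h/BTU

19.16 ft²·°F·h/BTU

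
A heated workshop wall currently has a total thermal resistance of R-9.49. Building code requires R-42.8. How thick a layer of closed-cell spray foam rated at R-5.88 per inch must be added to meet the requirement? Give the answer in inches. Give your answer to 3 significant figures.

ΔR = 42.8 − 9.49 = 33.31 ft²·°F·h/BTU
L = ΔR / (R/in) = 33.31/5.88 = 5.665 in

5.66 in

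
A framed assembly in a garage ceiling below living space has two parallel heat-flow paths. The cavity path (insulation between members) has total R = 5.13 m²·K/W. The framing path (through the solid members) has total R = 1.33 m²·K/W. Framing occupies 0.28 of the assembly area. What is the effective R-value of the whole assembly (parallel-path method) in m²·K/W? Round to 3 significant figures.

U_eff = 0.72/5.13 + 0.28/1.33 = 0.1404 + 0.2105 = 0.3509
R_eff = 1/U_eff = 2.85 m²·K/W

2.85 m²·K/W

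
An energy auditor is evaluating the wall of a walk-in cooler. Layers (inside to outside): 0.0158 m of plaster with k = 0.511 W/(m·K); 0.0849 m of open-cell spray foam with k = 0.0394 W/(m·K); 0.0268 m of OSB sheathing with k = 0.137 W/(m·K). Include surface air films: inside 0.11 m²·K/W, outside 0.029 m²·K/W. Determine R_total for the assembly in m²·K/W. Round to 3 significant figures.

2.52 m²·K/W

0.0158/0.511 = 0.03092
0.0849/0.0394 = 2.155
0.0268/0.137 = 0.1956
R_total = 0.11 + 0.03092 + 2.155 + 0.1956 + 0.029 = 2.52 m²·K/W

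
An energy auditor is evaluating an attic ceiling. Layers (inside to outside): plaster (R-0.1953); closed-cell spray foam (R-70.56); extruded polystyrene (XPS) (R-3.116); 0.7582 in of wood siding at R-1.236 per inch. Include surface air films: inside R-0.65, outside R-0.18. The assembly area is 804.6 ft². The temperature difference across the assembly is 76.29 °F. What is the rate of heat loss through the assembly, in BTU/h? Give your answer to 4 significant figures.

0.7582 × 1.236 = 0.93714
R_total = 0.65 + 0.1953 + 70.56 + 3.116 + 0.93714 + 0.18 = 75.638 ft²·°F·h/BTU
Q = A·ΔT/R = 804.6 × 76.29 / 75.638 = 811.53 BTU/h

811.5 BTU/h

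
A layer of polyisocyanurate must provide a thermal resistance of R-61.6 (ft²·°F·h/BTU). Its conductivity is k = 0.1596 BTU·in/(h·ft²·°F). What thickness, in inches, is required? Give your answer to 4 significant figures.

9.831 in

L = R × k = 61.6 × 0.1596 = 9.8314 in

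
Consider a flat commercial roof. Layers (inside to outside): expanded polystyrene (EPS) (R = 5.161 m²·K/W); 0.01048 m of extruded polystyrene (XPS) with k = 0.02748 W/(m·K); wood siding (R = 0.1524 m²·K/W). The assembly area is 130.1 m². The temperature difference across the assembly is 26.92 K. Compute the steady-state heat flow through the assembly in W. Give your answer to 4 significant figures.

0.01048/0.02748 = 0.38137
R_total = 5.161 + 0.38137 + 0.1524 = 5.6948 m²·K/W
Q = A·ΔT/R = 130.1 × 26.92 / 5.6948 = 615 W

615.0 W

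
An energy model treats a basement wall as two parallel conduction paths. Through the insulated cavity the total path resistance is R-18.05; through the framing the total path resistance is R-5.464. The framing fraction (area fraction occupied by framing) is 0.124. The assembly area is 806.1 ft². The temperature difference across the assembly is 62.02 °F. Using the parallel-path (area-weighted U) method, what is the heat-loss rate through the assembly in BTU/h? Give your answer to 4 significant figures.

U_eff = 0.876/18.05 + 0.124/5.464 = 0.048532 + 0.022694 = 0.071226
R_eff = 1/U_eff = 14.04 ft²·°F·h/BTU
Q = 806.1 × 62.02 / 14.04 = 3560.9 BTU/h

3561 BTU/h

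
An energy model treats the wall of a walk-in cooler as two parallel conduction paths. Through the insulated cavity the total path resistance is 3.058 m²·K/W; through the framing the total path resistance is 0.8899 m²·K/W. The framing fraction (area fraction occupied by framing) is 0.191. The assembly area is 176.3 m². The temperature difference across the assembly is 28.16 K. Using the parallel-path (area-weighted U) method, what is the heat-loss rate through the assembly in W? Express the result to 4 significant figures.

U_eff = 0.809/3.058 + 0.191/0.8899 = 0.26455 + 0.21463 = 0.47918
R_eff = 1/U_eff = 2.0869 m²·K/W
Q = 176.3 × 28.16 / 2.0869 = 2379 W

2379 W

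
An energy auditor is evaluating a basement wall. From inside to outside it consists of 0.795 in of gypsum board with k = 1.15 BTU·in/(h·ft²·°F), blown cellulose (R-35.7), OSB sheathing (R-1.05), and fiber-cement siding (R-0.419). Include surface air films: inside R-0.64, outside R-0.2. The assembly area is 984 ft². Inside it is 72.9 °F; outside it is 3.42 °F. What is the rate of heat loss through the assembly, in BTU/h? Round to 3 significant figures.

1770 BTU/h

0.795/1.15 = 0.6913
R_total = 0.64 + 0.6913 + 35.7 + 1.05 + 0.419 + 0.2 = 38.7 ft²·°F·h/BTU
Q = A·ΔT/R = 984 × (72.9 − 3.42) / 38.7 = 1767 BTU/h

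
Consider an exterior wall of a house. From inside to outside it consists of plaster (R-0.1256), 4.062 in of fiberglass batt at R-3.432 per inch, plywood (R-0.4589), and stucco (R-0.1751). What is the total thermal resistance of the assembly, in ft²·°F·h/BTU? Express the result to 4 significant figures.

4.062 × 3.432 = 13.941
R_total = 0.1256 + 13.941 + 0.4589 + 0.1751 = 14.7 ft²·°F·h/BTU

14.70 ft²·°F·h/BTU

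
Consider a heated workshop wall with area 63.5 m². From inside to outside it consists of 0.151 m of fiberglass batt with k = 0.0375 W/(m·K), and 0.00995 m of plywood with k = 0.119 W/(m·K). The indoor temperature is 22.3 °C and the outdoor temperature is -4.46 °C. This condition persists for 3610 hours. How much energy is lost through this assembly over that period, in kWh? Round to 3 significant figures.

1490 kWh

0.151/0.0375 = 4.027
0.00995/0.119 = 0.08361
R_total = 4.027 + 0.08361 = 4.11 m²·K/W
Q = 63.5 × (22.3 − (-4.46)) / 4.11 = 413.4 W
E = 413.4 W × 3610 h / 1000 = 1492 kWh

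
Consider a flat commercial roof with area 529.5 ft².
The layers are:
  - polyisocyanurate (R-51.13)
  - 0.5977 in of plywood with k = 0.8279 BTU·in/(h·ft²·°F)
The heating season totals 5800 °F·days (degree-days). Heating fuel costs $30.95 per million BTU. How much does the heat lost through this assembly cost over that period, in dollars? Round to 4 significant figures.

43.99 dollars

0.5977/0.8279 = 0.72195
R_total = 51.13 + 0.72195 = 51.852 ft²·°F·h/BTU
E = A × HDD × 24 / R = 529.5 × 5800 × 24 / 51.852 = 1421500 BTU
Cost = 1421500/10⁶ × 30.95 = $43.995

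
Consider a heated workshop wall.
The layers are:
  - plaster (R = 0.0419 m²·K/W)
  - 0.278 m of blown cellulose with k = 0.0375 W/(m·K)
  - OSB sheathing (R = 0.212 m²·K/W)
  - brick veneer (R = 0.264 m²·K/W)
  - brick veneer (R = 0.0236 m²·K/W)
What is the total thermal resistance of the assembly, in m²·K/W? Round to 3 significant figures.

7.95 m²·K/W

0.278/0.0375 = 7.413
R_total = 0.0419 + 7.413 + 0.212 + 0.264 + 0.0236 = 7.955 m²·K/W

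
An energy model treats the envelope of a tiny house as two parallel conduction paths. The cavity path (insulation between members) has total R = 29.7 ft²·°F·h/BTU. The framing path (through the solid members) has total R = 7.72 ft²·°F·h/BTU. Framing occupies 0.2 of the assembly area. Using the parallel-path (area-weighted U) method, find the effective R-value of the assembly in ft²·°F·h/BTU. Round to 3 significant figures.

U_eff = 0.8/29.7 + 0.2/7.72 = 0.02694 + 0.02591 = 0.05284
R_eff = 1/U_eff = 18.92 ft²·°F·h/BTU

18.9 ft²·°F·h/BTU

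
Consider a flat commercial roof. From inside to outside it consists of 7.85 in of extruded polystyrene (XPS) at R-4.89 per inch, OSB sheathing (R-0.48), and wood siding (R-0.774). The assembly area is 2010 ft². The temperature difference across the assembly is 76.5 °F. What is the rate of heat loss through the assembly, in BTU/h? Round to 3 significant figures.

3880 BTU/h

7.85 × 4.89 = 38.39
R_total = 38.39 + 0.48 + 0.774 = 39.64 ft²·°F·h/BTU
Q = A·ΔT/R = 2010 × 76.5 / 39.64 = 3879 BTU/h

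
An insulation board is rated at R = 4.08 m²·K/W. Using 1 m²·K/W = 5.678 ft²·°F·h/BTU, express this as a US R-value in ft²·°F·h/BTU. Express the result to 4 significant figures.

23.17 ft²·°F·h/BTU

R_US = 4.08 × 5.678 = 23.166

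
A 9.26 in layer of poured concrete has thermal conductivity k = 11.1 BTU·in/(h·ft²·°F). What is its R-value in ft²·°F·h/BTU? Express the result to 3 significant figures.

R = L/k = 9.26/11.1 = 0.8342 ft²·°F·h/BTU

0.834 ft²·°F·h/BTU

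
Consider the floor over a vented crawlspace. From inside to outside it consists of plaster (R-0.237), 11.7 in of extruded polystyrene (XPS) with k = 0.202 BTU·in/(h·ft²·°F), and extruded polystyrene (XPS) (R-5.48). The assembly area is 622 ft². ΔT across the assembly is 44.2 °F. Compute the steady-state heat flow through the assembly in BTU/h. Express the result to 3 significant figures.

432 BTU/h

11.7/0.202 = 57.92
R_total = 0.237 + 57.92 + 5.48 = 63.64 ft²·°F·h/BTU
Q = A·ΔT/R = 622 × 44.2 / 63.64 = 432 BTU/h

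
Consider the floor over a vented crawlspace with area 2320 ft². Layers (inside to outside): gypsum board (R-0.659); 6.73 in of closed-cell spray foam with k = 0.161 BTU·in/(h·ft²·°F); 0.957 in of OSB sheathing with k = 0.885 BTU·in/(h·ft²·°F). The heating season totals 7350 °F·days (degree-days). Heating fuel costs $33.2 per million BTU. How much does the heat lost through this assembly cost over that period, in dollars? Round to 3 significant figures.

6.73/0.161 = 41.8
0.957/0.885 = 1.081
R_total = 0.659 + 41.8 + 1.081 = 43.54 ft²·°F·h/BTU
E = A × HDD × 24 / R = 2320 × 7350 × 24 / 43.54 = 9399000 BTU
Cost = 9399000/10⁶ × 33.2 = $312

312 dollars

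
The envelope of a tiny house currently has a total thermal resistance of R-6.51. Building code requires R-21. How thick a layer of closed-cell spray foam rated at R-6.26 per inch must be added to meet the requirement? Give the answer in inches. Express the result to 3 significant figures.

ΔR = 21 − 6.51 = 14.49 ft²·°F·h/BTU
L = ΔR / (R/in) = 14.49/6.26 = 2.315 in

2.31 in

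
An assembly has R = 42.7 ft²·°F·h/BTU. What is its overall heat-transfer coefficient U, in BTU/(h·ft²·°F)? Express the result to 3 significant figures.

0.0234 BTU/(h·ft²·°F)

U = 1/R = 1/42.7 = 0.02342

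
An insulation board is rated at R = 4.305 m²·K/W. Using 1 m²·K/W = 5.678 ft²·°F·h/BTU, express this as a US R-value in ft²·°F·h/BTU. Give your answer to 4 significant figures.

R_US = 4.305 × 5.678 = 24.444

24.44 ft²·°F·h/BTU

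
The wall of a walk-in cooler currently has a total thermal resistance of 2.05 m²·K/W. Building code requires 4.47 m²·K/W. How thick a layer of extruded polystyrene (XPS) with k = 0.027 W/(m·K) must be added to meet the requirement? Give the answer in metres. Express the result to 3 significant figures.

0.0653 m

ΔR = 4.47 − 2.05 = 2.42 m²·K/W
L = ΔR × k = 2.42 × 0.027 = 0.06534 m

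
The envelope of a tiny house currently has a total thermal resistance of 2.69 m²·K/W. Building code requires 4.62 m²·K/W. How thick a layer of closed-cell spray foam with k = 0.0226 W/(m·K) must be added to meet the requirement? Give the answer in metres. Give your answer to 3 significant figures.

ΔR = 4.62 − 2.69 = 1.93 m²·K/W
L = ΔR × k = 1.93 × 0.0226 = 0.04362 m

0.0436 m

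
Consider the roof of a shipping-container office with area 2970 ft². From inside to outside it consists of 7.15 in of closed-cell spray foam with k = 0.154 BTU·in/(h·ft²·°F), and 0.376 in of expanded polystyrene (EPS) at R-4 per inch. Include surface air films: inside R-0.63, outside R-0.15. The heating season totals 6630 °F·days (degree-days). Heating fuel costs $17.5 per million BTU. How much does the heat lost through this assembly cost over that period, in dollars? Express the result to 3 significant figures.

7.15/0.154 = 46.43
0.376 × 4 = 1.504
R_total = 0.63 + 46.43 + 1.504 + 0.15 = 48.71 ft²·°F·h/BTU
E = A × HDD × 24 / R = 2970 × 6630 × 24 / 48.71 = 9702000 BTU
Cost = 9702000/10⁶ × 17.5 = $169.8

170 dollars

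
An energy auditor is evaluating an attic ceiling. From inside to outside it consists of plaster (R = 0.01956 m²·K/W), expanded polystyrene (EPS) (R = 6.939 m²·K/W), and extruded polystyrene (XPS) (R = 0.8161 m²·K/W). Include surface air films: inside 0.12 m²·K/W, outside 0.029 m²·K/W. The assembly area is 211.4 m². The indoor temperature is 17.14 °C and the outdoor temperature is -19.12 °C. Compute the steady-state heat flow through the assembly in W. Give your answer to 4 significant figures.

R_total = 0.12 + 0.01956 + 6.939 + 0.8161 + 0.029 = 7.9237 m²·K/W
Q = A·ΔT/R = 211.4 × (17.14 − (-19.12)) / 7.9237 = 967.4 W

967.4 W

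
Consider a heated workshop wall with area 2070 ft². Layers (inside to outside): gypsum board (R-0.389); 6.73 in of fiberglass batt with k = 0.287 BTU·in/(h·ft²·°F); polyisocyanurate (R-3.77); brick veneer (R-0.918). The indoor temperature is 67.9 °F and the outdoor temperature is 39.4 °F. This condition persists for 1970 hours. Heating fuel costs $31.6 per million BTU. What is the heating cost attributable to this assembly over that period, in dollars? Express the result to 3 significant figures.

6.73/0.287 = 23.45
R_total = 0.389 + 23.45 + 3.77 + 0.918 = 28.53 ft²·°F·h/BTU
Q = 2070 × (67.9 − 39.4) / 28.53 = 2068 BTU/h
E = 2068 × 1970 = 4074000 BTU
Cost = 4074000/10⁶ × 31.6 = $128.7

129 dollars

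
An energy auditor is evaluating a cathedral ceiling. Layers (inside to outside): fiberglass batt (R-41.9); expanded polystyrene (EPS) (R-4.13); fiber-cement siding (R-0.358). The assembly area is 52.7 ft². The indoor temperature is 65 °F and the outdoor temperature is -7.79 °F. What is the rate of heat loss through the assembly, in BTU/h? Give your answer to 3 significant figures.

R_total = 41.9 + 4.13 + 0.358 = 46.39 ft²·°F·h/BTU
Q = A·ΔT/R = 52.7 × (65 − (-7.79)) / 46.39 = 82.69 BTU/h

82.7 BTU/h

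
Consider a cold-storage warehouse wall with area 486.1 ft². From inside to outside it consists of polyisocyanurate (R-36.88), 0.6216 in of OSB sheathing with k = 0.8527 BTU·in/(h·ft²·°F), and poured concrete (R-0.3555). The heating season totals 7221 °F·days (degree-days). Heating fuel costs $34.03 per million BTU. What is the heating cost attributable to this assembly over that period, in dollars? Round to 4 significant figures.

75.51 dollars

0.6216/0.8527 = 0.72898
R_total = 36.88 + 0.72898 + 0.3555 = 37.964 ft²·°F·h/BTU
E = A × HDD × 24 / R = 486.1 × 7221 × 24 / 37.964 = 2219000 BTU
Cost = 2219000/10⁶ × 34.03 = $75.512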